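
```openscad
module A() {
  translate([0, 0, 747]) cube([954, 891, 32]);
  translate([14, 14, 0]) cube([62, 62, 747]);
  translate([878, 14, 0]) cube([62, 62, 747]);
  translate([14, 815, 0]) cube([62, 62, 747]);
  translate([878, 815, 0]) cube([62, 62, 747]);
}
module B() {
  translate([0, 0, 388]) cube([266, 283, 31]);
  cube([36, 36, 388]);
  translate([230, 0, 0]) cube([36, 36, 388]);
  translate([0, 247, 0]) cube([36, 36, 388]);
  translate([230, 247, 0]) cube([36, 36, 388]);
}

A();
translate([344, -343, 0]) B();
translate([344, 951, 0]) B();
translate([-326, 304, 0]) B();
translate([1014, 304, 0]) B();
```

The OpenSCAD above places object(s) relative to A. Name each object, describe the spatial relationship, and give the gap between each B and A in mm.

Each stool's nearest face is 60 mm from the table's bounding box.

A is a table. B is a stool. Four stools sit around the table at the −y, +y, −x, +x sides. The gap between each stool and the table is 60 mm.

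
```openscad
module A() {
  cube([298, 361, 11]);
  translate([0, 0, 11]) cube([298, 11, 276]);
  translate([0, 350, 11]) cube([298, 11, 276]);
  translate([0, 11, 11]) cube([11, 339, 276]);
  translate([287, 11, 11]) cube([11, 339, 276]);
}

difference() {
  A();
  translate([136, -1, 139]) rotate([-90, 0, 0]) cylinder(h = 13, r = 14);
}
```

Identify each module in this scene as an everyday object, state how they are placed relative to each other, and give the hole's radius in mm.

A is an open box. The open box has a circular hole through its front wall. The hole's radius is 14 mm.

The subtracted cylinder has r = 14 mm.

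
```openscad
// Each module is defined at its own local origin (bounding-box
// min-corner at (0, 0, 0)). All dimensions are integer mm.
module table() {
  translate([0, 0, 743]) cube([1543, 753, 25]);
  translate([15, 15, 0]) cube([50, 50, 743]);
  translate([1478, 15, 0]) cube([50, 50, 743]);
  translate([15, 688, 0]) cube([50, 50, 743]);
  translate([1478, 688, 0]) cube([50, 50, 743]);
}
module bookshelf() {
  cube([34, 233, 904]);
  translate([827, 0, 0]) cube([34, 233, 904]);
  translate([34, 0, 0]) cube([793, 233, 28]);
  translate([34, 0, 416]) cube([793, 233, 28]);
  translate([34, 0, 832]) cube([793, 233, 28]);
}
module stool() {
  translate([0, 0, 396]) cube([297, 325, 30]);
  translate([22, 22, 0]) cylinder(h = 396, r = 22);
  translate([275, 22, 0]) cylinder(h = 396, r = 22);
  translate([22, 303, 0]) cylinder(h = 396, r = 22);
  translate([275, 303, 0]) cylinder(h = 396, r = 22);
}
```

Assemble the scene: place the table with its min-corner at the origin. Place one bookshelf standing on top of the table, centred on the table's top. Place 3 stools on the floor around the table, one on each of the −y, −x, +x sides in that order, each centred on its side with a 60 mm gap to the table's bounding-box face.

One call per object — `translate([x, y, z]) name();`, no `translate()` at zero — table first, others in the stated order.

table();
translate([341, 260, 768]) bookshelf();
translate([623, -385, 0]) stool();
translate([-357, 214, 0]) stool();
translate([1603, 214, 0]) stool();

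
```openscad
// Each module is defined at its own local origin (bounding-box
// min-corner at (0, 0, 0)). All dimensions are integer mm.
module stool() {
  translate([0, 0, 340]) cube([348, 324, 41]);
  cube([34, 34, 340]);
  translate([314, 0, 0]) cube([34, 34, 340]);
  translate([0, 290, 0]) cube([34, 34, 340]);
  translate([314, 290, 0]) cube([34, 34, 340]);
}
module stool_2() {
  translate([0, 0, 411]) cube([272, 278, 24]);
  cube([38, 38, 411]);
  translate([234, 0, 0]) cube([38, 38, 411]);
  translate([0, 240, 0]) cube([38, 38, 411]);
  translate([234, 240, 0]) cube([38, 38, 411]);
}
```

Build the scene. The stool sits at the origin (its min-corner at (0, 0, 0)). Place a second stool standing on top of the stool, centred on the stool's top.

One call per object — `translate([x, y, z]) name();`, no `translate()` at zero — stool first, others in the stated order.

stool();
translate([38, 23, 381]) stool_2();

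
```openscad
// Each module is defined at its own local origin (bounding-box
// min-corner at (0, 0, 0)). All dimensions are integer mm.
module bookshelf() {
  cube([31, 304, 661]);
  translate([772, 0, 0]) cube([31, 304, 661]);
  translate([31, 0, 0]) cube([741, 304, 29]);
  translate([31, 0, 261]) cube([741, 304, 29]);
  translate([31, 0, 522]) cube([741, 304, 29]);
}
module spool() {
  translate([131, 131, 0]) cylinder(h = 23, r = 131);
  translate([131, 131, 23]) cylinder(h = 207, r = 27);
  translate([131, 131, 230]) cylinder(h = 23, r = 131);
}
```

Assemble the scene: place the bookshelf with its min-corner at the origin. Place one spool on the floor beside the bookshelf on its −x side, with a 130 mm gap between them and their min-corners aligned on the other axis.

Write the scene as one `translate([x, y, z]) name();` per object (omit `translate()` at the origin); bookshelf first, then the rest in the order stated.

bookshelf();
translate([-392, 0, 0]) spool();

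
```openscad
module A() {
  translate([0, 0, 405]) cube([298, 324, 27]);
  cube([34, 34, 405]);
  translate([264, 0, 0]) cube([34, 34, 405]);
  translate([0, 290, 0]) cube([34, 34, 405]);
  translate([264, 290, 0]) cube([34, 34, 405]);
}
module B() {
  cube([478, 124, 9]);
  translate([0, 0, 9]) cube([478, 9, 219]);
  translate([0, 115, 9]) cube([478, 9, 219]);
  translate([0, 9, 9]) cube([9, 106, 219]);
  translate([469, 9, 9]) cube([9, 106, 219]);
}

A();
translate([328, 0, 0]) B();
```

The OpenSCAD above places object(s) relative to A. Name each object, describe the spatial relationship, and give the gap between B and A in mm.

A is a stool. B is an open box. The open box is on the floor beside the stool on its +x side. The gap between the open box and the stool is 30 mm.

The open box's nearest face is 30 mm from the stool's +x face.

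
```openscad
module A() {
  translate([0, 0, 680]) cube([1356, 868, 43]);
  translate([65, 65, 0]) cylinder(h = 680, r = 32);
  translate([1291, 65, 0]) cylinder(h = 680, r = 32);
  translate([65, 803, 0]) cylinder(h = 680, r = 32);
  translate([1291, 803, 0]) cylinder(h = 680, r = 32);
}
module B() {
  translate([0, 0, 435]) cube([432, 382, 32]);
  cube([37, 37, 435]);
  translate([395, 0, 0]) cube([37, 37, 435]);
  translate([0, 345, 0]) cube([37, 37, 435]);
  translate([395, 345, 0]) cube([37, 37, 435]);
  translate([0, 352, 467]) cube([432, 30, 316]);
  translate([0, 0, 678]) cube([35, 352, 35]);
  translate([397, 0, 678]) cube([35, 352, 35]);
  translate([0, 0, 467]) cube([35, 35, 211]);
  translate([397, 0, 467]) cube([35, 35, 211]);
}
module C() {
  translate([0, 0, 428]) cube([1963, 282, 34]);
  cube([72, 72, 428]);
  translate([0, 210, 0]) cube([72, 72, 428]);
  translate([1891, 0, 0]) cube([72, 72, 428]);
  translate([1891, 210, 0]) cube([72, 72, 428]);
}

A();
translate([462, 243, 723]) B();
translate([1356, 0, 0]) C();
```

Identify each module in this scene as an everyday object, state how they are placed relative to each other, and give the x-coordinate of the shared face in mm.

A is a table. B is a chair. C is a bench. The chair is on top of the table, centred. The bench is against the table's +x side, with their −y faces flush. The x-coordinate of the shared face is 1356 mm.

The table's +x face and the bench's −x face are both at x = 1356 mm.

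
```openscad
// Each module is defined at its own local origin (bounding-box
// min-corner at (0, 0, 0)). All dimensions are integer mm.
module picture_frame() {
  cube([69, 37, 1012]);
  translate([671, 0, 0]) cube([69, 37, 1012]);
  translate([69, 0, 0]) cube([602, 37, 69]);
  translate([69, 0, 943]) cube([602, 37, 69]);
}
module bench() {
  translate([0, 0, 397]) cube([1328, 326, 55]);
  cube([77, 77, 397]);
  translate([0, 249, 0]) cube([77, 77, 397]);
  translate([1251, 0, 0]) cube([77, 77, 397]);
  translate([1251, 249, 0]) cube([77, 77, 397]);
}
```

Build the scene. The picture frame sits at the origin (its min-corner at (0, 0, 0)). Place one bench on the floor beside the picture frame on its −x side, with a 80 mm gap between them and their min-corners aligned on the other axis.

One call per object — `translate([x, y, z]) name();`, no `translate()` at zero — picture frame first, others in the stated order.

picture_frame();
translate([-1408, 0, 0]) bench();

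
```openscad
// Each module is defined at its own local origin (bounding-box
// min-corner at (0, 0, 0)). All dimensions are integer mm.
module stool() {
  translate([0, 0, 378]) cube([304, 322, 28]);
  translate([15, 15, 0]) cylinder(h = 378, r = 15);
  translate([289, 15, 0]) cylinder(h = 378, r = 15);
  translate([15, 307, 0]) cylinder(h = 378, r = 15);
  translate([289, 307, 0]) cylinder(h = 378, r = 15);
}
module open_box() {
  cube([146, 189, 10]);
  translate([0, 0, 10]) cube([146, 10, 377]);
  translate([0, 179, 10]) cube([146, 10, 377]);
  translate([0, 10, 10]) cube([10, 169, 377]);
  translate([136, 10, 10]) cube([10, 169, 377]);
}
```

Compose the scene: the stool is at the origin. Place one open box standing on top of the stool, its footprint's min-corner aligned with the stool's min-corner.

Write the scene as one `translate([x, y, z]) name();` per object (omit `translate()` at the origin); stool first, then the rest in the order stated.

stool();
translate([0, 0, 406]) open_box();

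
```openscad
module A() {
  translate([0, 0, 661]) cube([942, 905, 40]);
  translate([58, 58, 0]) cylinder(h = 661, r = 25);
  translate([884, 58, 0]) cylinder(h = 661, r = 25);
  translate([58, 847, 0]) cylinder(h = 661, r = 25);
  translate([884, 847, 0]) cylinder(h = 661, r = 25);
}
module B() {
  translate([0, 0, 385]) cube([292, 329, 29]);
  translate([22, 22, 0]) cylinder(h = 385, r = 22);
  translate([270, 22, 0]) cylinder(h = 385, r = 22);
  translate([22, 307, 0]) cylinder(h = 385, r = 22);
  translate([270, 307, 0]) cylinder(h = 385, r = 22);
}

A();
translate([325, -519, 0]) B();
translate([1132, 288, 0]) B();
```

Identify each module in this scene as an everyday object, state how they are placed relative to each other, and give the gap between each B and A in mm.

A is a table. B is a stool. Two stools sit around the table at the −y, +x sides. The gap between each stool and the table is 190 mm.

Each stool's nearest face is 190 mm from the table's bounding box.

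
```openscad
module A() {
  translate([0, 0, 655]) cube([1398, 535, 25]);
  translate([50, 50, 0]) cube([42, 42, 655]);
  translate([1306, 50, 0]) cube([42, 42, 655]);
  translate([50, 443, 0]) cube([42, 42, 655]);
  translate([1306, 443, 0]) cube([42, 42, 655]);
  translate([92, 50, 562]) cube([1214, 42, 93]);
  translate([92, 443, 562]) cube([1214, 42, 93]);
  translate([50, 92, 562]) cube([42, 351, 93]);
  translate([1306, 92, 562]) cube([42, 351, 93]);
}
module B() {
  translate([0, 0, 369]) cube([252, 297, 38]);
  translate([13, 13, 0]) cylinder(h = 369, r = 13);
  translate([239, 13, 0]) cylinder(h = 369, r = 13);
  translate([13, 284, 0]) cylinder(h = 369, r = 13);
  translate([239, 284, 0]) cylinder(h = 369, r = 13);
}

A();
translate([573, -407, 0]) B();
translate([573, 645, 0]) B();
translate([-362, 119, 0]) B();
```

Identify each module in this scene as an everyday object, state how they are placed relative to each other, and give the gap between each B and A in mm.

Each stool's nearest face is 110 mm from the table's bounding box.

A is a table. B is a stool. Three stools sit around the table at the −y, +y, −x sides. The gap between each stool and the table is 110 mm.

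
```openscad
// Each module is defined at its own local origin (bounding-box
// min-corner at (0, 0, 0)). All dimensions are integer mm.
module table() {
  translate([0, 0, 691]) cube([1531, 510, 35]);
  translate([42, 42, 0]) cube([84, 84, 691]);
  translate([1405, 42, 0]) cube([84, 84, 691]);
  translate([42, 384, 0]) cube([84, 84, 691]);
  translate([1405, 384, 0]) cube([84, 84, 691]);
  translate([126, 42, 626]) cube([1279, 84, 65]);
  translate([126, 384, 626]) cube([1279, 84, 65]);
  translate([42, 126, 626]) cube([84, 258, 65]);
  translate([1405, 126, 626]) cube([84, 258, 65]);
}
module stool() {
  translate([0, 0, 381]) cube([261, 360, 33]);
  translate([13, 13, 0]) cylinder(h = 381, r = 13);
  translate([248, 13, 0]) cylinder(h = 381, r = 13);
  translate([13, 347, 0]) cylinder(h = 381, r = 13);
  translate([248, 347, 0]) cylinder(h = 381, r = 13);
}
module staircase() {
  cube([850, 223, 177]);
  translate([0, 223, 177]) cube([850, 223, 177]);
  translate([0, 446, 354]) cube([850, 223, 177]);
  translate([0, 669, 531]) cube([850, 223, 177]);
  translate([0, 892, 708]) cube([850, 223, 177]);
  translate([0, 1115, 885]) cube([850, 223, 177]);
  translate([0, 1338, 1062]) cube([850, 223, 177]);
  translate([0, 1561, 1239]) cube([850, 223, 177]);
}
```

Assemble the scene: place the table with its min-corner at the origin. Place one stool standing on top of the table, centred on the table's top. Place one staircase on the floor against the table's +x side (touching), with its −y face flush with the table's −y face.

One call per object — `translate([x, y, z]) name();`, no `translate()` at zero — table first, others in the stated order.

table();
translate([635, 75, 726]) stool();
translate([1531, 0, 0]) staircase();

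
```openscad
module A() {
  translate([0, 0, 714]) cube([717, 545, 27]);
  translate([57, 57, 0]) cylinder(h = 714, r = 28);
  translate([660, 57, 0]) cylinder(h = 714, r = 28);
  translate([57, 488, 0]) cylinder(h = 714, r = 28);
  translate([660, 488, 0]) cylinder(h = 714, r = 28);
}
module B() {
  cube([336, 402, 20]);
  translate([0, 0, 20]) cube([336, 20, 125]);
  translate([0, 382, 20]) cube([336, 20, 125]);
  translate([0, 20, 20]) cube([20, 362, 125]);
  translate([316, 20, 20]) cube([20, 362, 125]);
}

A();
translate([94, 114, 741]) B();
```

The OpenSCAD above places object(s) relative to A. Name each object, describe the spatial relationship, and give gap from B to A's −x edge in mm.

The open box's min-x is at 94; the table's min-x is 0; gap = 94 mm.

A is a table. B is an open box. The open box is on top of the table. The gap from the open box to the table's −x edge is 94 mm.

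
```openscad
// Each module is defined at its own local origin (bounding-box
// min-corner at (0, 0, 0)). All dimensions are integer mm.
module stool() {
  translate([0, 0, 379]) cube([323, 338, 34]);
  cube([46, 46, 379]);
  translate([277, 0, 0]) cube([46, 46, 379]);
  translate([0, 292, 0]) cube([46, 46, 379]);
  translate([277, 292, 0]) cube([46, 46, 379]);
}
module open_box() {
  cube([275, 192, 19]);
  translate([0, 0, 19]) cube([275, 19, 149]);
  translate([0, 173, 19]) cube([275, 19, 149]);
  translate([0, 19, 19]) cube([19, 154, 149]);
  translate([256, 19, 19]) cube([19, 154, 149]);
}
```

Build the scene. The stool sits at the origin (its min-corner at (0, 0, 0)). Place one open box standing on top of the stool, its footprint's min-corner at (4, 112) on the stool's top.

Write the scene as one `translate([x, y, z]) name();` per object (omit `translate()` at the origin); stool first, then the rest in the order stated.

stool();
translate([4, 112, 413]) open_box();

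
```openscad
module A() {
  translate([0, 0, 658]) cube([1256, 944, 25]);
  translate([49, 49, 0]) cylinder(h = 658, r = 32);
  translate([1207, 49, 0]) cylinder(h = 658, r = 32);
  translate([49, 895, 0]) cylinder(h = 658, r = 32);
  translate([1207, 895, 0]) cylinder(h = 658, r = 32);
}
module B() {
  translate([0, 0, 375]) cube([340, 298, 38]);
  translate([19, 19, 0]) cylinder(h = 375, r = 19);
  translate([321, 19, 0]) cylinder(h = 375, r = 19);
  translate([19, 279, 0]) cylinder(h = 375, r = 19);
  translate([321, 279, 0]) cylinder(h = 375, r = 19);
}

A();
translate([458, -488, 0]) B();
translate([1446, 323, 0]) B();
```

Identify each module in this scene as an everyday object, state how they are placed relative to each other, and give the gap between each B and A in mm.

A is a table. B is a stool. Two stools sit around the table at the −y, +x sides. The gap between each stool and the table is 190 mm.

Each stool's nearest face is 190 mm from the table's bounding box.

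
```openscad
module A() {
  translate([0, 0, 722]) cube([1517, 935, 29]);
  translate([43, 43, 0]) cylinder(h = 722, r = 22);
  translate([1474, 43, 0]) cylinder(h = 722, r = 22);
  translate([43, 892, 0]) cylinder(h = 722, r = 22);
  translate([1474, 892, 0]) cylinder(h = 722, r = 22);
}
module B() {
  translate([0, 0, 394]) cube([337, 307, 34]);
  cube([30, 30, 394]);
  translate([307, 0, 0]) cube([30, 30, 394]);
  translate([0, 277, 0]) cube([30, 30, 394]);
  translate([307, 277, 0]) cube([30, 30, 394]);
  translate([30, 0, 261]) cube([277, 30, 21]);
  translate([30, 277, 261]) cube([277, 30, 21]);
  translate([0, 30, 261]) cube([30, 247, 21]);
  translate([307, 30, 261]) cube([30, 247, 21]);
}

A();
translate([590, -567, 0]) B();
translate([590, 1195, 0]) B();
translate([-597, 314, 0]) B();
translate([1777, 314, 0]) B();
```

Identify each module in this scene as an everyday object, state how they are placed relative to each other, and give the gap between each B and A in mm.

A is a table. B is a stool. Four stools sit around the table at the −y, +y, −x, +x sides. The gap between each stool and the table is 260 mm.

Each stool's nearest face is 260 mm from the table's bounding box.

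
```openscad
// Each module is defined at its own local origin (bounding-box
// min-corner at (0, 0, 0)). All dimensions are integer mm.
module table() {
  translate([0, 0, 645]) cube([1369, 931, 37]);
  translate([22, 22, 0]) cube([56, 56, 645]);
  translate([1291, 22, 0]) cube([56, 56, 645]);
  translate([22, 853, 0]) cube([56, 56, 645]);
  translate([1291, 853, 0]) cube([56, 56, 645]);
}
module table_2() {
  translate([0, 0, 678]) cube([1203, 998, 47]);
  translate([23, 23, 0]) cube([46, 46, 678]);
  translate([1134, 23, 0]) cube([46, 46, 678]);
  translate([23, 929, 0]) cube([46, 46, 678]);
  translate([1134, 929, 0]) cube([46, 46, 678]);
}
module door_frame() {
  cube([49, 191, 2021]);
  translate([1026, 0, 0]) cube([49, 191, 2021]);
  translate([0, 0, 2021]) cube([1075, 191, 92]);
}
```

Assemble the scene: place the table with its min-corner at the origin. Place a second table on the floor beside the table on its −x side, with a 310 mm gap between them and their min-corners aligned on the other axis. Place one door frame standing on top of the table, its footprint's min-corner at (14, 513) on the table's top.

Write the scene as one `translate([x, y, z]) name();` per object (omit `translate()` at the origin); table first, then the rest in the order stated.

table();
translate([-1513, 0, 0]) table_2();
translate([14, 513, 682]) door_frame();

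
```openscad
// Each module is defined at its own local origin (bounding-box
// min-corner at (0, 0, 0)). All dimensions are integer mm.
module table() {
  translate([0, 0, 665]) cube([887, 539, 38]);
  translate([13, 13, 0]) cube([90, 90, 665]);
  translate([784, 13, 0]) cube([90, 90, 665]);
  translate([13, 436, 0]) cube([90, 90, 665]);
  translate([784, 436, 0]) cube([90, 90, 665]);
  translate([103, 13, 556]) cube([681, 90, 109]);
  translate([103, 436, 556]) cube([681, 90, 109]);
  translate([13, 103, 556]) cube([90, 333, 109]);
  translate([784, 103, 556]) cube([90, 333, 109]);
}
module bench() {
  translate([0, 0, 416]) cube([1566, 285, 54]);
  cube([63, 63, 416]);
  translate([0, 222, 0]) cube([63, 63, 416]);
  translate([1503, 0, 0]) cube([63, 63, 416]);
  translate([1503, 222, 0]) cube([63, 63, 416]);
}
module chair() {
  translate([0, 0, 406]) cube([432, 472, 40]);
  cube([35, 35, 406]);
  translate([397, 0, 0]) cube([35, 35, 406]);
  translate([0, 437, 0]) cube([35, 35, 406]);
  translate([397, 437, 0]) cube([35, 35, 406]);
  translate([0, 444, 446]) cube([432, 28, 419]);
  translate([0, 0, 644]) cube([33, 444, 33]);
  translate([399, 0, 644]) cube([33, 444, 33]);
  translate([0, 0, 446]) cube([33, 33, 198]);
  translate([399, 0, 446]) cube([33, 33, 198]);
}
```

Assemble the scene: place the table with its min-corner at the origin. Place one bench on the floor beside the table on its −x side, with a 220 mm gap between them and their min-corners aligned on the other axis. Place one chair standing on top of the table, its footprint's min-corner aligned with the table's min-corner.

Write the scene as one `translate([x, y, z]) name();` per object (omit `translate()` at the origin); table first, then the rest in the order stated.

table();
translate([-1786, 0, 0]) bench();
translate([0, 0, 703]) chair();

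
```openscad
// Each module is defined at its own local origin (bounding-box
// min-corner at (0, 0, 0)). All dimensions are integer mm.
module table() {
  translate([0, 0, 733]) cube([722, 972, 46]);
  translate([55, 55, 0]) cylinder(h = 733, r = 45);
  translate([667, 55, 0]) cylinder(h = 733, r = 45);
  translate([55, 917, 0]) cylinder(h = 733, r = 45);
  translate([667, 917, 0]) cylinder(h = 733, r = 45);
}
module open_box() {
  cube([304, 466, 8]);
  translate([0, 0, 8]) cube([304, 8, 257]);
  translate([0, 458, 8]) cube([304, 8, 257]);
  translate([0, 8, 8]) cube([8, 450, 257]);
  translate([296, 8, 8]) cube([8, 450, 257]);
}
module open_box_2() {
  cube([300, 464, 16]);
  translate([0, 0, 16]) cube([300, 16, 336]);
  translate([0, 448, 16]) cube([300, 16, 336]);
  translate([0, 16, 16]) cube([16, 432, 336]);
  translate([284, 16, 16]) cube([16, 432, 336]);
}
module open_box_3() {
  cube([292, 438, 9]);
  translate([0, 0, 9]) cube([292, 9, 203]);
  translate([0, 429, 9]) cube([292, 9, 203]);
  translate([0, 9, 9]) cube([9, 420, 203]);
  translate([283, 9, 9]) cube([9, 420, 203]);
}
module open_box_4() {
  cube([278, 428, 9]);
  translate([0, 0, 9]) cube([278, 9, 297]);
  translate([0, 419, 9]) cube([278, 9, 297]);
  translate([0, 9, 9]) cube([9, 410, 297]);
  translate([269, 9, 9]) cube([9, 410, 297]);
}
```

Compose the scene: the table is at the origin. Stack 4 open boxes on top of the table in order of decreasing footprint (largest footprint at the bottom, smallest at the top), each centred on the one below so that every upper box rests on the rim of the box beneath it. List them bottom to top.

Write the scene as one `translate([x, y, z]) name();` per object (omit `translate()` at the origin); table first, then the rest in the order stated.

table();
translate([209, 253, 779]) open_box();
translate([211, 254, 1044]) open_box_2();
translate([215, 267, 1396]) open_box_3();
translate([222, 272, 1608]) open_box_4();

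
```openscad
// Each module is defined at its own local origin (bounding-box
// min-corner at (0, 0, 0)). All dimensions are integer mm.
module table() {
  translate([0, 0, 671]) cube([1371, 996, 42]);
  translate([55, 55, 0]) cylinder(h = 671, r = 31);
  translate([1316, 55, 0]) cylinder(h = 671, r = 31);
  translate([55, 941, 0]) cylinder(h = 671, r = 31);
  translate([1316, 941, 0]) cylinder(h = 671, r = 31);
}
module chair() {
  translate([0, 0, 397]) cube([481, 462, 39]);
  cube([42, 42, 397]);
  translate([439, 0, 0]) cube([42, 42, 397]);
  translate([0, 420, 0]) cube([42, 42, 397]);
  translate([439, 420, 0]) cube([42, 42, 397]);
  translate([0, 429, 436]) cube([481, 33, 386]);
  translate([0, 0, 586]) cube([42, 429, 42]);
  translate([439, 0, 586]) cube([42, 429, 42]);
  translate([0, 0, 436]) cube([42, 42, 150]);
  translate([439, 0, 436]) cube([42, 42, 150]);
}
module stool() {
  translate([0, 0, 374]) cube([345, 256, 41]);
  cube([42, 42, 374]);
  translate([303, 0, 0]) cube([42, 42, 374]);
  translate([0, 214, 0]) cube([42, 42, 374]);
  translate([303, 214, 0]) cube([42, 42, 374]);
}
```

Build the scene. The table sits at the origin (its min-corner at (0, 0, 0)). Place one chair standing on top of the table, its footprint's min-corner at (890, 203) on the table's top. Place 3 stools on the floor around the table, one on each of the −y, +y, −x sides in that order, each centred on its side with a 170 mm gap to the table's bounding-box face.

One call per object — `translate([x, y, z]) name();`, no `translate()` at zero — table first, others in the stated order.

table();
translate([890, 203, 713]) chair();
translate([513, -426, 0]) stool();
translate([513, 1166, 0]) stool();
translate([-515, 370, 0]) stool();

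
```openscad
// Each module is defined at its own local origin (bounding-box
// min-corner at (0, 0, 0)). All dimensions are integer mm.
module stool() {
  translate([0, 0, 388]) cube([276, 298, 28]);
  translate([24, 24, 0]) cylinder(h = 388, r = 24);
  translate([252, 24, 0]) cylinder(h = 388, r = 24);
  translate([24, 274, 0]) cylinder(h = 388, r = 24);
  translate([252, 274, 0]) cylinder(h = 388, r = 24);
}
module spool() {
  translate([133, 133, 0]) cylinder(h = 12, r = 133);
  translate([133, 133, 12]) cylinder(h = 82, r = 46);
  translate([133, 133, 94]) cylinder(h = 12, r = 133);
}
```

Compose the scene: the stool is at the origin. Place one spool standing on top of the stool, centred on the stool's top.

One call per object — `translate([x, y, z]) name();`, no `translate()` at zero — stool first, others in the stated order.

stool();
translate([5, 16, 416]) spool();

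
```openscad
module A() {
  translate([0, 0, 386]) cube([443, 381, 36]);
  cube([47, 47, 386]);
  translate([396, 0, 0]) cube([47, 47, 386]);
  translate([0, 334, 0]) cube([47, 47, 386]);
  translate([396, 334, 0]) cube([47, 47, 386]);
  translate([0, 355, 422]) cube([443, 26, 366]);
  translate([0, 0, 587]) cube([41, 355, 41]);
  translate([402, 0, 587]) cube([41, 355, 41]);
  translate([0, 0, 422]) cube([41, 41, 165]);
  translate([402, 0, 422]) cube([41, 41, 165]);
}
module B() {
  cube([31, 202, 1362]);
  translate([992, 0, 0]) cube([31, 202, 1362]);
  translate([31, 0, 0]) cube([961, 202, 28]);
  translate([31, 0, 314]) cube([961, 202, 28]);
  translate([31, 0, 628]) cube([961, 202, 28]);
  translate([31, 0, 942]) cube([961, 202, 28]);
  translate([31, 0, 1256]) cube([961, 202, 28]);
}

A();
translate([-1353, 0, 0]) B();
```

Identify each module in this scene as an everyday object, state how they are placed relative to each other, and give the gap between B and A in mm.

The bookshelf's nearest face is 330 mm from the chair's −x face.

A is a chair. B is a bookshelf. The bookshelf is on the floor beside the chair on its −x side. The gap between the bookshelf and the chair is 330 mm.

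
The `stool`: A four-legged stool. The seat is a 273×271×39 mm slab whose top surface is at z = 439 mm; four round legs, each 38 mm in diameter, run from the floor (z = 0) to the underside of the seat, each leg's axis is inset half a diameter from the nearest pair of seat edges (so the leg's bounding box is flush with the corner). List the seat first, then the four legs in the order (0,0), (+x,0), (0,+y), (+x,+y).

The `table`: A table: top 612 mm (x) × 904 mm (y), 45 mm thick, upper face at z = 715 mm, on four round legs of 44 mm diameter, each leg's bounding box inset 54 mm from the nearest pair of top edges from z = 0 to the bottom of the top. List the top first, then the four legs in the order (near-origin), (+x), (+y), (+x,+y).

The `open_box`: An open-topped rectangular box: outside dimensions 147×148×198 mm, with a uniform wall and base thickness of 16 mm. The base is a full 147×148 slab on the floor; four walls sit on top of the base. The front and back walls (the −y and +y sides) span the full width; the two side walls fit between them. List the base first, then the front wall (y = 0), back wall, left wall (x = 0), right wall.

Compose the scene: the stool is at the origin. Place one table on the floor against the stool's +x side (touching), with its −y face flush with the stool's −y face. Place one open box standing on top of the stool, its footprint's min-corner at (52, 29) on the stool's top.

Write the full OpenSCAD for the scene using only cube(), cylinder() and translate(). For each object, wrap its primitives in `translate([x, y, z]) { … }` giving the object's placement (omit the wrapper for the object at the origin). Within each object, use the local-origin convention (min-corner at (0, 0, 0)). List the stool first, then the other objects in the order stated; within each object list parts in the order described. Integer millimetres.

translate([0, 0, 400]) cube([273, 271, 39]);
translate([19, 19, 0]) cylinder(h = 400, r = 19);
translate([254, 19, 0]) cylinder(h = 400, r = 19);
translate([19, 252, 0]) cylinder(h = 400, r = 19);
translate([254, 252, 0]) cylinder(h = 400, r = 19);
translate([273, 0, 0]) {
  translate([0, 0, 670]) cube([612, 904, 45]);
  translate([76, 76, 0]) cylinder(h = 670, r = 22);
  translate([536, 76, 0]) cylinder(h = 670, r = 22);
  translate([76, 828, 0]) cylinder(h = 670, r = 22);
  translate([536, 828, 0]) cylinder(h = 670, r = 22);
}
translate([52, 29, 439]) {
  cube([147, 148, 16]);
  translate([0, 0, 16]) cube([147, 16, 182]);
  translate([0, 132, 16]) cube([147, 16, 182]);
  translate([0, 16, 16]) cube([16, 116, 182]);
  translate([131, 16, 16]) cube([16, 116, 182]);
}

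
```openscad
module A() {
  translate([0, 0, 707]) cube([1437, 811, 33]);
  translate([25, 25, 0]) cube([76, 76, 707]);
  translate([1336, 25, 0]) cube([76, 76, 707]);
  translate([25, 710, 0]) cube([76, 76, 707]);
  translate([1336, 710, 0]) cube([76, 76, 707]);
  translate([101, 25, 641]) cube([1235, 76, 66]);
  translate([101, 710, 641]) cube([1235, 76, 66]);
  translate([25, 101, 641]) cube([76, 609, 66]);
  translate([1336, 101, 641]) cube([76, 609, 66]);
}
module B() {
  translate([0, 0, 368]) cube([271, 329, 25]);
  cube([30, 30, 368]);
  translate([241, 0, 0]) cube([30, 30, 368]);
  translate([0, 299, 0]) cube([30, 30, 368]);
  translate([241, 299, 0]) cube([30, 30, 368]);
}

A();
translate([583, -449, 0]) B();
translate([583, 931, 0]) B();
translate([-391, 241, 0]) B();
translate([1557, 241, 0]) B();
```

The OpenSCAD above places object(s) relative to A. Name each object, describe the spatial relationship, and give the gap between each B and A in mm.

Each stool's nearest face is 120 mm from the table's bounding box.

A is a table. B is a stool. Four stools sit around the table at the −y, +y, −x, +x sides. The gap between each stool and the table is 120 mm.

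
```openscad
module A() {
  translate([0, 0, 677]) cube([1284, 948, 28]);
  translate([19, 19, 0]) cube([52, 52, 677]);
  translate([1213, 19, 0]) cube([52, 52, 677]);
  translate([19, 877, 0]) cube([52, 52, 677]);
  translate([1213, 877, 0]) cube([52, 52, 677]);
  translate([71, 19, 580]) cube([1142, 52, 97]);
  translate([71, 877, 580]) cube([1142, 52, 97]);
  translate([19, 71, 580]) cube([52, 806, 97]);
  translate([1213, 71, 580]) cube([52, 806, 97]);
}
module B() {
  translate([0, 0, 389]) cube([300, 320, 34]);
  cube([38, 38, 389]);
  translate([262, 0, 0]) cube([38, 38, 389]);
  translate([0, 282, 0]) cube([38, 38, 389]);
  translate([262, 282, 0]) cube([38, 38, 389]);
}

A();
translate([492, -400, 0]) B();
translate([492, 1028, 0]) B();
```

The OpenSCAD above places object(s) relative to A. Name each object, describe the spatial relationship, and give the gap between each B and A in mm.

Each stool's nearest face is 80 mm from the table's bounding box.

A is a table. B is a stool. Two stools sit around the table at the −y, +y sides. The gap between each stool and the table is 80 mm.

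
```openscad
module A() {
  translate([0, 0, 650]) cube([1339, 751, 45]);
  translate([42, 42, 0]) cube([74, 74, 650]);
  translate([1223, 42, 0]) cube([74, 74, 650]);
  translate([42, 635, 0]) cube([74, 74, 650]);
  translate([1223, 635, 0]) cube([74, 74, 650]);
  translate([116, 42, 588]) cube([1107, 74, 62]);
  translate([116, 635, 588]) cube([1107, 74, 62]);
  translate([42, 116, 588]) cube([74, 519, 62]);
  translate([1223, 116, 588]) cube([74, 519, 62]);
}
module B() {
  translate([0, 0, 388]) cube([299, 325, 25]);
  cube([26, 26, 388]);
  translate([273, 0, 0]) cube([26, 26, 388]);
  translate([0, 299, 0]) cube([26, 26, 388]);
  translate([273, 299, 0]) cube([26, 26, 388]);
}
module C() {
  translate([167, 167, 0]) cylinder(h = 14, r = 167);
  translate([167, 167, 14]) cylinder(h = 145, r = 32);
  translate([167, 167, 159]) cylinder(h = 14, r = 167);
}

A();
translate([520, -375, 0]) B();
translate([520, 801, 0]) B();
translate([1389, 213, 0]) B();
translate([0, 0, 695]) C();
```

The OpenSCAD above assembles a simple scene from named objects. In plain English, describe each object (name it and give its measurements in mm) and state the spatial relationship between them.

A is a table: top 1339 mm (x) × 751 mm (y), 45 mm thick, upper face at z = 695 mm, on four 74×74 mm square legs, each inset 42 mm from the nearest pair of top edges, running from z = 0 to the bottom of the top. Four apron rails, 74 mm thick and 62 mm tall, run between adjacent legs with their top edges flush with the underside of the top and their outer faces flush with the legs' outer faces.

B is a four-legged stool. The seat is a 299×325×25 mm slab whose top surface is at z = 413 mm; four square legs, each 26×26 mm in cross-section, run from the floor (z = 0) to the underside of the seat, each flush with a corner of the seat.

C is a spool: two coaxial disc flanges of radius 167 mm and thickness 14 mm, joined by a core cylinder of radius 32 mm and height 145 mm. The lower flange rests on z = 0 and the three cylinders share a vertical axis.

Three stools sit around the table at the −y, +y, +x sides. The spool is on top of the table.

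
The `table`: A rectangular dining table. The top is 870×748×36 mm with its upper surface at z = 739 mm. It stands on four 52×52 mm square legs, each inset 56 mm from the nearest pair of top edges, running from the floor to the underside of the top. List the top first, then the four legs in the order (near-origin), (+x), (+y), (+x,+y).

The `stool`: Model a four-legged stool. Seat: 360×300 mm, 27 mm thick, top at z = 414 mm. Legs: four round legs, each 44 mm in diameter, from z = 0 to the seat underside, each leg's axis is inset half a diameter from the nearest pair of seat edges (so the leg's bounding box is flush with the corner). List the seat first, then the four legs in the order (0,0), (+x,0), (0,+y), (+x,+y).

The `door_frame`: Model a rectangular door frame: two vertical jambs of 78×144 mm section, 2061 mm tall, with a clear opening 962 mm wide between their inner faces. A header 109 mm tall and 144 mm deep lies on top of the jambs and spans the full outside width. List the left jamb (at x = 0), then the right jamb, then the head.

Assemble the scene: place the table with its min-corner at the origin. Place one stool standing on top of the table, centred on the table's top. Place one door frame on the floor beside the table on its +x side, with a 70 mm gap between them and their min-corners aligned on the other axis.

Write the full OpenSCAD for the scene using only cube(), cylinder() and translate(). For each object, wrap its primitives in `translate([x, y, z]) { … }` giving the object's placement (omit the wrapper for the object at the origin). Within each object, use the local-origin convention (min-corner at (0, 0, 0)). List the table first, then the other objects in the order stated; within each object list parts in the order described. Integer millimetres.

translate([0, 0, 703]) cube([870, 748, 36]);
translate([56, 56, 0]) cube([52, 52, 703]);
translate([762, 56, 0]) cube([52, 52, 703]);
translate([56, 640, 0]) cube([52, 52, 703]);
translate([762, 640, 0]) cube([52, 52, 703]);
translate([255, 224, 739]) {
  translate([0, 0, 387]) cube([360, 300, 27]);
  translate([22, 22, 0]) cylinder(h = 387, r = 22);
  translate([338, 22, 0]) cylinder(h = 387, r = 22);
  translate([22, 278, 0]) cylinder(h = 387, r = 22);
  translate([338, 278, 0]) cylinder(h = 387, r = 22);
}
translate([940, 0, 0]) {
  cube([78, 144, 2061]);
  translate([1040, 0, 0]) cube([78, 144, 2061]);
  translate([0, 0, 2061]) cube([1118, 144, 109]);
}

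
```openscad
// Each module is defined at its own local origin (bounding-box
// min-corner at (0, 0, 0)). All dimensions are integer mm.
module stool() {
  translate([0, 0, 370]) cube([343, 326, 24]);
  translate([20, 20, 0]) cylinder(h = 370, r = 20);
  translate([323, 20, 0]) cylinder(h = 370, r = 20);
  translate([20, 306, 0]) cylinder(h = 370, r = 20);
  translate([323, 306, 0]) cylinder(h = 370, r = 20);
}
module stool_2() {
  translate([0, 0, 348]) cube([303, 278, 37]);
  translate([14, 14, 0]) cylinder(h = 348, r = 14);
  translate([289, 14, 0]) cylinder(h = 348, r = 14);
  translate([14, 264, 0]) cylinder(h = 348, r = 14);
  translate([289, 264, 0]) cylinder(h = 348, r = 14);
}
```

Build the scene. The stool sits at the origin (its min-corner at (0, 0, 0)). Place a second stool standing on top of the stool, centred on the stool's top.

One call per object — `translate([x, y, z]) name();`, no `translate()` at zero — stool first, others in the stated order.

stool();
translate([20, 24, 394]) stool_2();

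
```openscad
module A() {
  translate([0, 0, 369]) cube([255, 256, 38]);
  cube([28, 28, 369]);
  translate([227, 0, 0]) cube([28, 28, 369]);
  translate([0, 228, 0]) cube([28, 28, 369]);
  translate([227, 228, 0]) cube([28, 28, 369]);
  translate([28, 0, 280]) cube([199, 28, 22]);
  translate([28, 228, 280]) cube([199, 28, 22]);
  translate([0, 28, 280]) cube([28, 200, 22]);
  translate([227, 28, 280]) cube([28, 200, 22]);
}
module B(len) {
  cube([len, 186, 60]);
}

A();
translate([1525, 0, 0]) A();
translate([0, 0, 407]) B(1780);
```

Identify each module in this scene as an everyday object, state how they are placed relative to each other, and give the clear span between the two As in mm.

Second stool starts at x = 1525; first ends at x = 255; clear span = 1525 − 255 = 1270 mm.

A is a stool. B is a beam. A beam spans the tops of two stools. The clear span between the two stools is 1270 mm.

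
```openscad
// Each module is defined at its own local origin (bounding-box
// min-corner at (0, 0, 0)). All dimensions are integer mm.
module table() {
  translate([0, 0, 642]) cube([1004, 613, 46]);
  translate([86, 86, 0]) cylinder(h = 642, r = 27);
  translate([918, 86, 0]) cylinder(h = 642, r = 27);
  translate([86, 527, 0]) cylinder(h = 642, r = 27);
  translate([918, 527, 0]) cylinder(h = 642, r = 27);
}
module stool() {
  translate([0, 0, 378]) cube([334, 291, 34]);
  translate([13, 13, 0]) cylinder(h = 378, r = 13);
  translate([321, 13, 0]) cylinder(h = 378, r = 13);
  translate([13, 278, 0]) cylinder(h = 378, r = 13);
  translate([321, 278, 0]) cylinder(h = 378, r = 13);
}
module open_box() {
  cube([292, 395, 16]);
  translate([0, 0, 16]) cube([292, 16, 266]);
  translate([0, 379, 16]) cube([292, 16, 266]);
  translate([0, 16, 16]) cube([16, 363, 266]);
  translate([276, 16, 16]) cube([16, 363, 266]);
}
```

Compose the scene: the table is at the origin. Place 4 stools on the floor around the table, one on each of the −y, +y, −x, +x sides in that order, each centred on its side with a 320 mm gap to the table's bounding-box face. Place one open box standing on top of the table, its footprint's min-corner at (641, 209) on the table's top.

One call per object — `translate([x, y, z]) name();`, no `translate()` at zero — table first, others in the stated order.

table();
translate([335, -611, 0]) stool();
translate([335, 933, 0]) stool();
translate([-654, 161, 0]) stool();
translate([1324, 161, 0]) stool();
translate([641, 209, 688]) open_box();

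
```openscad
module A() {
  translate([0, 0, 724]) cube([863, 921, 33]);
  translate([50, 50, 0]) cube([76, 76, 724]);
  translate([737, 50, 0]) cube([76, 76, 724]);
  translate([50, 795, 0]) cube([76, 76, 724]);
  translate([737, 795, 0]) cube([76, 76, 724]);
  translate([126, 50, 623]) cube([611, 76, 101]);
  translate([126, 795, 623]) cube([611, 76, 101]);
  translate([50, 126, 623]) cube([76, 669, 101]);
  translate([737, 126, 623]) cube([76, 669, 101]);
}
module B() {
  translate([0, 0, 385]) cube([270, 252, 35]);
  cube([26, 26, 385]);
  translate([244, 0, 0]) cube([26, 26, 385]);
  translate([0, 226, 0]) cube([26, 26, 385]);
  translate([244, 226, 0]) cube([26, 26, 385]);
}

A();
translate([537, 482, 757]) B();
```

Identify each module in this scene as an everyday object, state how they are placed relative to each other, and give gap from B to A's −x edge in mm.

A is a table. B is a stool. The stool is on top of the table. The gap from the stool to the table's −x edge is 537 mm.

The stool's min-x is at 537; the table's min-x is 0; gap = 537 mm.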